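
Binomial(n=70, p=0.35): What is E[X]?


E[X] = n*p = 70 * 0.35 = 24.5

24.5


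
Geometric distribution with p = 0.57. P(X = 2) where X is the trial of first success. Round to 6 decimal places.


P = (1-p)^(k-1) * p
(1-p)^(k-1) = 0.43^1 = 0.43
P = 0.43 * 0.57 = 0.2451

0.245100


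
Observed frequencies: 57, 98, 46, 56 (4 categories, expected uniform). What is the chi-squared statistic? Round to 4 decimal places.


chi2 = sum((O-E)^2/E), E = total/4
total = 257, E = 257/4 = 64.25
(57 - 64.25)^2 / 64.25 = 52.5625 / 64.25 = 841/1028 ≈ 0.818093
(98 - 64.25)^2 / 64.25 = 1139.0625 / 64.25 = 18225/1028 ≈ 17.728599
(46 - 64.25)^2 / 64.25 = 333.0625 / 64.25 = 5329/1028 ≈ 5.183852
(56 - 64.25)^2 / 64.25 = 68.0625 / 64.25 = 1089/1028 ≈ 1.059339
chi2 = 6371/257 ≈ 24.789883

24.7899


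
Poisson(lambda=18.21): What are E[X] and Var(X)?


E[X] = Var(X) = lambda = 18.21

18.21, 18.21


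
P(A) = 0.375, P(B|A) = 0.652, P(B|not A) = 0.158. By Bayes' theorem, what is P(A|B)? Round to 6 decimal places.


P(A|B) = P(B|A)*P(A) / P(B), P(B) = P(B|A)*P(A) + P(B|not A)*P(not A)
P(B|A)*P(A) = 0.652 * 0.375 = 0.2445
P(B|not A)*P(not A) = 0.158 * 0.625 = 0.09875
P(B) = 0.2445 + 0.09875 = 0.34325
P(A|B) = 0.2445 / 0.34325 = 978/1373 ≈ 0.71230881

0.712309


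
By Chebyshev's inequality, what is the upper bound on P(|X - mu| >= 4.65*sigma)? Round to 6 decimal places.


P <= 1/k^2
k^2 = 4.65^2 = 21.6225
1/k^2 = 1 / 21.6225 = 400/8649 ≈ 0.04624812

0.046248


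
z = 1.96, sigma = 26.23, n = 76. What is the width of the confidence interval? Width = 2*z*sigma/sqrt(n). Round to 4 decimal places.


width = 2*z*sigma/sqrt(n)
2*z*sigma = 2 * 1.96 * 26.23 = 102.8216
sqrt(76) ≈ 8.717798
width = 102.8216 / 8.717798 ≈ 11.794446

11.7944


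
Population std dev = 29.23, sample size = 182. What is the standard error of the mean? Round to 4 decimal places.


SE = sigma / sqrt(n)
sqrt(182) ≈ 13.490738
SE = 29.23 / 13.490738 ≈ 2.166672

2.1667


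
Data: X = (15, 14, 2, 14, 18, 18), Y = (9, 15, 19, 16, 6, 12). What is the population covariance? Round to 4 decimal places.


Cov = (1/n)*sum((xi-xbar)(yi-ybar))
n = 6, xbar = 81/6 = 13.5, ybar = 77/6 ≈ 12.833333
sum((xi-xbar)(yi-ybar)) = -108.5
Cov = -108.5 / 6 = -217/12 ≈ -18.083333

-18.0833


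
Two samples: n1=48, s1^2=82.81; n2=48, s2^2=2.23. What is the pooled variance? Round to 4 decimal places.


sp^2 = ((n1-1)*s1^2 + (n2-1)*s2^2)/(n1+n2-2)
(n1-1)*s1^2 = 47 * 82.81 = 3892.07
(n2-1)*s2^2 = 47 * 2.23 = 104.81
numerator = 3892.07 + 104.81 = 3996.88
n1+n2-2 = 94
sp^2 = 3996.88 / 94 = 42.52

42.5200


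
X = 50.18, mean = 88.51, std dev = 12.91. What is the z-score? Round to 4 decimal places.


z = (X - mu) / sigma
X - mu = 50.18 - 88.51 = -38.33
z = -38.33 / 12.91 = -3833/1291 ≈ -2.969016

-2.9690


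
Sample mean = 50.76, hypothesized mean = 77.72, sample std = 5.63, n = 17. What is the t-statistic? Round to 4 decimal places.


t = (xbar - mu0) / (s/sqrt(n))
xbar - mu0 = 50.76 - 77.72 = -26.96
sqrt(17) ≈ 4.12310563
s/sqrt(n) = 5.63 / 4.12310563 ≈ 1.36547557
t = -26.96 / 1.36547557 ≈ -19.744037

-19.7440


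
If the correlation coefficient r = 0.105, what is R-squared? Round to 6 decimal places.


R^2 = r^2 = (0.105)^2 = 0.011025

0.011025


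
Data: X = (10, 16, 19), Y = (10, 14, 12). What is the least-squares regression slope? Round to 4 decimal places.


b = sum((xi-xbar)(yi-ybar)) / sum((xi-xbar)^2)
n = 3, xbar = 45/3 = 15, ybar = 36/3 = 12
Sxy = sum((xi-xbar)(yi-ybar)) = 12
Sxx = sum((xi-xbar)^2) = 42
b = Sxy / Sxx = 2/7 ≈ 0.285714

0.2857


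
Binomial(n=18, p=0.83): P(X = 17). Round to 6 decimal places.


P = C(n,k) * p^k * (1-p)^(n-k)
C(18,17) = 18
p^k = 0.83^17 ≈ 0.04210441
(1-p)^(n-k) = 0.17^1 = 0.17
P = 18 * 0.04210441 * 0.17 ≈ 0.128839

0.128839


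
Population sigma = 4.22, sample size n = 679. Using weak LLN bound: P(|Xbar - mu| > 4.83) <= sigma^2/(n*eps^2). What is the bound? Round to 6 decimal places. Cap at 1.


bound = min(1, sigma^2/(n*eps^2))
sigma^2 = 4.22^2 = 17.8084
n*eps^2 = 679 * 4.83^2 = 679 * 23.3289 = 15840.3231
sigma^2/(n*eps^2) = 17.8084 / 15840.3231 ≈ 0.00112424

0.001124


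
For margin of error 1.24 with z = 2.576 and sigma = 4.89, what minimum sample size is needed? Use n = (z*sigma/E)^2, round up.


z*sigma/E = 2.576 * 4.89 / 1.24 = 78729/7750 ≈ 10.158581
(z*sigma/E)^2 ≈ 103.196761
round up: n = 104

104


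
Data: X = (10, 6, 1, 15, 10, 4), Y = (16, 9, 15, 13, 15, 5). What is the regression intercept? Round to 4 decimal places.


a = ybar - b*xbar, where b = sum((xi-xbar)(yi-ybar)) / sum((xi-xbar)^2)
n = 6, xbar = 46/6 = 23/3 ≈ 7.666667, ybar = 73/6 ≈ 12.166667
Sxy = sum((xi-xbar)(yi-ybar)) = 103/3 ≈ 34.333333
Sxx = sum((xi-xbar)^2) = 376/3 ≈ 125.333333
b = Sxy / Sxx = 103/376 ≈ 0.273936
a = 12.166667 - 0.273936 * 7.666667 = 3785/376 ≈ 10.066489

10.0665


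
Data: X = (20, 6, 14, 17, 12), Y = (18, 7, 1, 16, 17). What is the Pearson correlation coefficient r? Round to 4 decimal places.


r = sum((xi-xbar)(yi-ybar)) / sqrt(sum((xi-xbar)^2) * sum((yi-ybar)^2))
n = 5, xbar = 69/5 = 13.8, ybar = 59/5 = 11.8
Sxy = sum((xi-xbar)(yi-ybar)) = 77.8
Sxx = sum((xi-xbar)^2) = 112.8
Syy = sum((yi-ybar)^2) = 222.8
sqrt(Sxx*Syy) ≈ 158.530249
r = Sxy / sqrt(Sxx*Syy) = 77.8 / 158.530249 ≈ 0.490758

0.4908


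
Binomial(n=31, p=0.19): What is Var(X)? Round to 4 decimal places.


Var = n*p*(1-p) = 31 * 0.19 * 0.81 = 4.7709

4.7709


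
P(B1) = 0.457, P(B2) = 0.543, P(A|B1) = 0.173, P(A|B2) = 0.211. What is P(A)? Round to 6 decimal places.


P(A) = P(A|B1)*P(B1) + P(A|B2)*P(B2)
P(A|B1)*P(B1) = 0.173 * 0.457 = 0.079061
P(A|B2)*P(B2) = 0.211 * 0.543 = 0.114573
P(A) = 0.079061 + 0.114573 = 0.193634

0.193634


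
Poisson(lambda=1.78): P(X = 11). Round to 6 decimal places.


P = e^(-lam) * lam^k / k!
e^(-1.78) ≈ 0.1686381
lam^k = 1.78^11 ≈ 568.355446
k! = 11! = 39916800
P = 0.1686381 * 568.355446 / 39916800 ≈ 0.000002

0.000002


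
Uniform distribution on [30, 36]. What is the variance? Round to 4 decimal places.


Var = (b-a)^2 / 12
(b-a)^2 = (36 - 30)^2 = 36
Var = 36/12 = 3

3.0000


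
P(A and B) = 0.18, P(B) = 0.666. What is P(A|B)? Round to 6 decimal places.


P(A|B) = P(A and B) / P(B) = 0.18 / 0.666 = 10/37 ≈ 0.27027027

0.270270


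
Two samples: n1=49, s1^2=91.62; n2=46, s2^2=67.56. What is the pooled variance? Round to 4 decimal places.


sp^2 = ((n1-1)*s1^2 + (n2-1)*s2^2)/(n1+n2-2)
(n1-1)*s1^2 = 48 * 91.62 = 4397.76
(n2-1)*s2^2 = 45 * 67.56 = 3040.2
numerator = 4397.76 + 3040.2 = 7437.96
n1+n2-2 = 93
sp^2 = 7437.96 / 93 = 61983/775 ≈ 79.978065

79.9781


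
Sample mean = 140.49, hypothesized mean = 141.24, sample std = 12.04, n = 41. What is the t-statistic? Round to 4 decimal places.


t = (xbar - mu0) / (s/sqrt(n))
xbar - mu0 = 140.49 - 141.24 = -0.75
sqrt(41) ≈ 6.40312424
s/sqrt(n) = 12.04 / 6.40312424 ≈ 1.88033209
t = -0.75 / 1.88033209 ≈ -0.398866

-0.3989


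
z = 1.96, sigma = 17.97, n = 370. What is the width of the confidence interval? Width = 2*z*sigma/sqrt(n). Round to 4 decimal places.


width = 2*z*sigma/sqrt(n)
2*z*sigma = 2 * 1.96 * 17.97 = 70.4424
sqrt(370) ≈ 19.235384
width = 70.4424 / 19.235384 ≈ 3.662126

3.6621


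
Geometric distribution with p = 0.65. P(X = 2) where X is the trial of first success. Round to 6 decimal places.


P = (1-p)^(k-1) * p
(1-p)^(k-1) = 0.35^1 = 0.35
P = 0.35 * 0.65 = 0.2275

0.227500


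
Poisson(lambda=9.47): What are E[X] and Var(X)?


E[X] = Var(X) = lambda = 9.47

9.47, 9.47


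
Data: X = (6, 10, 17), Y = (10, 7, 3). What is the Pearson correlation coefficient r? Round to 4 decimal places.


r = sum((xi-xbar)(yi-ybar)) / sqrt(sum((xi-xbar)^2) * sum((yi-ybar)^2))
n = 3, xbar = 33/3 = 11, ybar = 20/3 ≈ 6.666667
Sxy = sum((xi-xbar)(yi-ybar)) = -39
Sxx = sum((xi-xbar)^2) = 62
Syy = sum((yi-ybar)^2) = 74/3 ≈ 24.666667
sqrt(Sxx*Syy) ≈ 39.106692
r = Sxy / sqrt(Sxx*Syy) = -39 / 39.106692 ≈ -0.997272

-0.9973


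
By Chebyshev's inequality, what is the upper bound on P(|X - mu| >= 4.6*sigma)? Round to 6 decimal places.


P <= 1/k^2
k^2 = 4.6^2 = 21.16
1/k^2 = 1 / 21.16 = 25/529 ≈ 0.04725898

0.047259


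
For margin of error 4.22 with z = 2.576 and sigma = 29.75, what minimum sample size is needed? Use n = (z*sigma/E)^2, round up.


z*sigma/E = 2.576 * 29.75 / 4.22 = 19159/1055 ≈ 18.160190
(z*sigma/E)^2 ≈ 329.792485
round up: n = 330

330


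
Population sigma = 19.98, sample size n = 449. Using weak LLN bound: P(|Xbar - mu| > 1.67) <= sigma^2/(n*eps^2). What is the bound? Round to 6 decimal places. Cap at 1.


bound = min(1, sigma^2/(n*eps^2))
sigma^2 = 19.98^2 = 399.2004
n*eps^2 = 449 * 1.67^2 = 449 * 2.7889 = 1252.2161
sigma^2/(n*eps^2) = 399.2004 / 1252.2161 ≈ 0.31879513

0.318795


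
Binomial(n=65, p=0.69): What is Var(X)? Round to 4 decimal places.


Var = n*p*(1-p) = 65 * 0.69 * 0.31 = 13.9035

13.9035


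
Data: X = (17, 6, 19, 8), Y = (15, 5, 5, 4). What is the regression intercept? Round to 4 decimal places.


a = ybar - b*xbar, where b = sum((xi-xbar)(yi-ybar)) / sum((xi-xbar)^2)
n = 4, xbar = 50/4 = 12.5, ybar = 29/4 = 7.25
Sxy = sum((xi-xbar)(yi-ybar)) = 49.5
Sxx = sum((xi-xbar)^2) = 125
b = Sxy / Sxx = 0.396
a = 7.25 - 0.396 * 12.5 = 2.3

2.3000


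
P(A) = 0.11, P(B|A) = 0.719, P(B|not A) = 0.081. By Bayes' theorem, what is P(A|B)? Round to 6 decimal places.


P(A|B) = P(B|A)*P(A) / P(B), P(B) = P(B|A)*P(A) + P(B|not A)*P(not A)
P(B|A)*P(A) = 0.719 * 0.11 = 0.07909
P(B|not A)*P(not A) = 0.081 * 0.89 = 0.07209
P(B) = 0.07909 + 0.07209 = 0.15118
P(A|B) = 0.07909 / 0.15118 ≈ 0.52315121

0.523151


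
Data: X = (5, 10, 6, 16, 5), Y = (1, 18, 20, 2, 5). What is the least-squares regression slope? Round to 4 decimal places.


b = sum((xi-xbar)(yi-ybar)) / sum((xi-xbar)^2)
n = 5, xbar = 42/5 = 8.4, ybar = 46/5 = 9.2
Sxy = sum((xi-xbar)(yi-ybar)) = -24.4
Sxx = sum((xi-xbar)^2) = 89.2
b = Sxy / Sxx = -61/223 ≈ -0.273543

-0.2735


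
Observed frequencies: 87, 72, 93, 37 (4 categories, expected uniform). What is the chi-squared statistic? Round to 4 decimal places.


chi2 = sum((O-E)^2/E), E = total/4
total = 289, E = 289/4 = 72.25
(87 - 72.25)^2 / 72.25 = 217.5625 / 72.25 = 3481/1156 ≈ 3.011246
(72 - 72.25)^2 / 72.25 = 0.0625 / 72.25 = 1/1156 ≈ 0.000865
(93 - 72.25)^2 / 72.25 = 430.5625 / 72.25 = 6889/1156 ≈ 5.959343
(37 - 72.25)^2 / 72.25 = 1242.5625 / 72.25 = 19881/1156 ≈ 17.198097
chi2 = 7563/289 ≈ 26.169550

26.1696


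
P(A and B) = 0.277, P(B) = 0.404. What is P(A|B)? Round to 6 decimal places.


P(A|B) = P(A and B) / P(B) = 0.277 / 0.404 = 277/404 ≈ 0.68564356

0.685644


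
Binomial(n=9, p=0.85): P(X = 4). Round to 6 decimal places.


P = C(n,k) * p^k * (1-p)^(n-k)
C(9,4) = 126
p^k = 0.85^4 ≈ 0.5220063
(1-p)^(n-k) = 0.15^5 = 0.0000759375
P = 126 * 0.5220063 * 0.0000759375 ≈ 0.004995

0.004995


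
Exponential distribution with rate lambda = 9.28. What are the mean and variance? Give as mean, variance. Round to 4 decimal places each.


mean = 1/lam, var = 1/lam^2
mean = 1 / 9.28 = 25/232 ≈ 0.107759
lam^2 = 9.28^2 = 86.1184
var = 1 / 86.1184 ≈ 0.011612

0.1078, 0.0116


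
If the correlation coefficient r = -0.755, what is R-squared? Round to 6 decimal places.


R^2 = r^2 = (-0.755)^2 = 0.570025

0.570025


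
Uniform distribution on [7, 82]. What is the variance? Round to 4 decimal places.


Var = (b-a)^2 / 12
(b-a)^2 = (82 - 7)^2 = 5625
Var = 5625/12 = 468.75

468.7500


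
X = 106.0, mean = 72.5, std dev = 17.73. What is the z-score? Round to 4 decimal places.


z = (X - mu) / sigma
X - mu = 106.0 - 72.5 = 33.5
z = 33.5 / 17.73 = 3350/1773 ≈ 1.889453

1.8895


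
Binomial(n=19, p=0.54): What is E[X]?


E[X] = n*p = 19 * 0.54 = 10.26

10.26


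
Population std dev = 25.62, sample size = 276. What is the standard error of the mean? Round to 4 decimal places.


SE = sigma / sqrt(n)
sqrt(276) ≈ 16.613248
SE = 25.62 / 16.613248 ≈ 1.542143

1.5421


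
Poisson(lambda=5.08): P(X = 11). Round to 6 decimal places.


P = e^(-lam) * lam^k / k!
e^(-5.08) ≈ 0.006219909
lam^k = 5.08^11 ≈ 58143455.037231
k! = 11! = 39916800
P = 0.006219909 * 58143455.037231 / 39916800 ≈ 0.009060

0.009060


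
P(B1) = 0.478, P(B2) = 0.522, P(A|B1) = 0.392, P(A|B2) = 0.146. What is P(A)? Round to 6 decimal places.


P(A) = P(A|B1)*P(B1) + P(A|B2)*P(B2)
P(A|B1)*P(B1) = 0.392 * 0.478 = 0.187376
P(A|B2)*P(B2) = 0.146 * 0.522 = 0.076212
P(A) = 0.187376 + 0.076212 = 0.263588

0.263588


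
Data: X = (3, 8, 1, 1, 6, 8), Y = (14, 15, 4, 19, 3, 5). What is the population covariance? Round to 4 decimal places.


Cov = (1/n)*sum((xi-xbar)(yi-ybar))
n = 6, xbar = 27/6 = 4.5, ybar = 60/6 = 10
sum((xi-xbar)(yi-ybar)) = -27
Cov = -27 / 6 = -4.5

-4.5000


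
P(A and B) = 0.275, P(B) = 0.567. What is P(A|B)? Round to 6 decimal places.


P(A|B) = P(A and B) / P(B) = 0.275 / 0.567 = 275/567 ≈ 0.48500882

0.485009


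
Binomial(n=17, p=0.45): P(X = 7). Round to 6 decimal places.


P = C(n,k) * p^k * (1-p)^(n-k)
C(17,7) = 19448
p^k = 0.45^7 ≈ 0.003736695
(1-p)^(n-k) = 0.55^10 ≈ 0.002532952
P = 19448 * 0.003736695 * 0.002532952 ≈ 0.184073

0.184073


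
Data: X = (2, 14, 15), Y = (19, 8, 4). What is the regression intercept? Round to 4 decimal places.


a = ybar - b*xbar, where b = sum((xi-xbar)(yi-ybar)) / sum((xi-xbar)^2)
n = 3, xbar = 31/3 ≈ 10.333333, ybar = 31/3 ≈ 10.333333
Sxy = sum((xi-xbar)(yi-ybar)) = -331/3 ≈ -110.333333
Sxx = sum((xi-xbar)^2) = 314/3 ≈ 104.666667
b = Sxy / Sxx = -331/314 ≈ -1.054140
a = 10.333333 - (-1.054140) * 10.333333 = 6665/314 ≈ 21.226115

21.2261


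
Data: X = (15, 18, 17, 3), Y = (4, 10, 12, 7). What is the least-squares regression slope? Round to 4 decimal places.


b = sum((xi-xbar)(yi-ybar)) / sum((xi-xbar)^2)
n = 4, xbar = 53/4 = 13.25, ybar = 33/4 = 8.25
Sxy = sum((xi-xbar)(yi-ybar)) = 27.75
Sxx = sum((xi-xbar)^2) = 144.75
b = Sxy / Sxx = 37/193 ≈ 0.191710

0.1917


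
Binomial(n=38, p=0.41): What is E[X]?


E[X] = n*p = 38 * 0.41 = 15.58

15.58


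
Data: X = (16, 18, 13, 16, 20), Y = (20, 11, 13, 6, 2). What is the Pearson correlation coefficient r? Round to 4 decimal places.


r = sum((xi-xbar)(yi-ybar)) / sqrt(sum((xi-xbar)^2) * sum((yi-ybar)^2))
n = 5, xbar = 83/5 = 16.6, ybar = 52/5 = 10.4
Sxy = sum((xi-xbar)(yi-ybar)) = -40.2
Sxx = sum((xi-xbar)^2) = 27.2
Syy = sum((yi-ybar)^2) = 189.2
sqrt(Sxx*Syy) ≈ 71.737299
r = Sxy / sqrt(Sxx*Syy) = -40.2 / 71.737299 ≈ -0.560378

-0.5604


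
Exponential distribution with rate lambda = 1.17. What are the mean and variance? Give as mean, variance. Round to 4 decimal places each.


mean = 1/lam, var = 1/lam^2
mean = 1 / 1.17 = 100/117 ≈ 0.854701
lam^2 = 1.17^2 = 1.3689
var = 1 / 1.3689 ≈ 0.730514

0.8547, 0.7305


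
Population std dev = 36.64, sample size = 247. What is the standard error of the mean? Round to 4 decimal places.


SE = sigma / sqrt(n)
sqrt(247) ≈ 15.716234
SE = 36.64 / 15.716234 ≈ 2.331347

2.3313


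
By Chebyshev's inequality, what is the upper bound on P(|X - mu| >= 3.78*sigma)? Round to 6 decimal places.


P <= 1/k^2
k^2 = 3.78^2 = 14.2884
1/k^2 = 1 / 14.2884 ≈ 0.06998684

0.069987


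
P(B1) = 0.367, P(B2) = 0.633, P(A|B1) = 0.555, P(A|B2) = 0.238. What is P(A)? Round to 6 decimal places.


P(A) = P(A|B1)*P(B1) + P(A|B2)*P(B2)
P(A|B1)*P(B1) = 0.555 * 0.367 = 0.203685
P(A|B2)*P(B2) = 0.238 * 0.633 = 0.150654
P(A) = 0.203685 + 0.150654 = 0.354339

0.354339


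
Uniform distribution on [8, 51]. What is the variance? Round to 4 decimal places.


Var = (b-a)^2 / 12
(b-a)^2 = (51 - 8)^2 = 1849
Var = 1849/12 ≈ 154.083333

154.0833


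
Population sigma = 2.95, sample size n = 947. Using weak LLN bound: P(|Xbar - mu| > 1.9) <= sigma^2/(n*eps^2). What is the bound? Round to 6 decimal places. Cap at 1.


bound = min(1, sigma^2/(n*eps^2))
sigma^2 = 2.95^2 = 8.7025
n*eps^2 = 947 * 1.9^2 = 947 * 3.61 = 3418.67
sigma^2/(n*eps^2) = 8.7025 / 3418.67 ≈ 0.00254558

0.002546


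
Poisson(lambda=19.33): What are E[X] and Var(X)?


E[X] = Var(X) = lambda = 19.33

19.33, 19.33


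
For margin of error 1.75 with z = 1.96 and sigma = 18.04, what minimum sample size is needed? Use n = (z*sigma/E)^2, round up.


z*sigma/E = 1.96 * 18.04 / 1.75 = 20.2048
(z*sigma/E)^2 ≈ 408.233943
round up: n = 409

409


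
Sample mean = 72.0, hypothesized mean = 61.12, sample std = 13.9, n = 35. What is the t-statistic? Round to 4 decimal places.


t = (xbar - mu0) / (s/sqrt(n))
xbar - mu0 = 72.0 - 61.12 = 10.88
sqrt(35) ≈ 5.91607978
s/sqrt(n) = 13.9 / 5.91607978 ≈ 2.34952883
t = 10.88 / 2.34952883 ≈ 4.630716

4.6307


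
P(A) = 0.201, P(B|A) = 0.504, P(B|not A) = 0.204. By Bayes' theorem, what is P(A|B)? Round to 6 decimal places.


P(A|B) = P(B|A)*P(A) / P(B), P(B) = P(B|A)*P(A) + P(B|not A)*P(not A)
P(B|A)*P(A) = 0.504 * 0.201 = 0.101304
P(B|not A)*P(not A) = 0.204 * 0.799 = 0.162996
P(B) = 0.101304 + 0.162996 = 0.2643
P(A|B) = 0.101304 / 0.2643 ≈ 0.38329171

0.383292


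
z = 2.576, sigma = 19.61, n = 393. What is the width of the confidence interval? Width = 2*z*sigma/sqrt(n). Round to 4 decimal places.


width = 2*z*sigma/sqrt(n)
2*z*sigma = 2 * 2.576 * 19.61 = 101.03072
sqrt(393) ≈ 19.824228
width = 101.03072 / 19.824228 ≈ 5.096326

5.0963


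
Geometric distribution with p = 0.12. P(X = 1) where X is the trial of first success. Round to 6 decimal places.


P = (1-p)^(k-1) * p
(1-p)^(k-1) = 0.88^0 = 1
P = 1 * 0.12 = 0.12

0.120000


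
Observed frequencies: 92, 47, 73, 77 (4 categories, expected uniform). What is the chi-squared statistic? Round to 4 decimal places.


chi2 = sum((O-E)^2/E), E = total/4
total = 289, E = 289/4 = 72.25
(92 - 72.25)^2 / 72.25 = 390.0625 / 72.25 = 6241/1156 ≈ 5.398789
(47 - 72.25)^2 / 72.25 = 637.5625 / 72.25 = 10201/1156 ≈ 8.824394
(73 - 72.25)^2 / 72.25 = 0.5625 / 72.25 = 9/1156 ≈ 0.007785
(77 - 72.25)^2 / 72.25 = 22.5625 / 72.25 = 361/1156 ≈ 0.312284
chi2 = 4203/289 ≈ 14.543253

14.5433


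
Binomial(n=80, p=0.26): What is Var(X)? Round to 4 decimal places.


Var = n*p*(1-p) = 80 * 0.26 * 0.74 = 15.392

15.3920


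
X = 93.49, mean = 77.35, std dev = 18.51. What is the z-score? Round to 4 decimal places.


z = (X - mu) / sigma
X - mu = 93.49 - 77.35 = 16.14
z = 16.14 / 18.51 = 538/617 ≈ 0.871961

0.8720


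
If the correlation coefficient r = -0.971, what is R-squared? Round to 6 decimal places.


R^2 = r^2 = (-0.971)^2 = 0.942841

0.942841


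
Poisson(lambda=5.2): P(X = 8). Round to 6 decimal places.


P = e^(-lam) * lam^k / k!
e^(-5.2) ≈ 0.005516564
lam^k = 5.2^8 ≈ 534597.285315
k! = 8! = 40320
P = 0.005516564 * 534597.285315 / 40320 ≈ 0.073143

0.073143


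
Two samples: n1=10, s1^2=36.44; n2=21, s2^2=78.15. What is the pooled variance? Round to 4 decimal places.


sp^2 = ((n1-1)*s1^2 + (n2-1)*s2^2)/(n1+n2-2)
(n1-1)*s1^2 = 9 * 36.44 = 327.96
(n2-1)*s2^2 = 20 * 78.15 = 1563
numerator = 327.96 + 1563 = 1890.96
n1+n2-2 = 29
sp^2 = 1890.96 / 29 = 47274/725 ≈ 65.205517

65.2055


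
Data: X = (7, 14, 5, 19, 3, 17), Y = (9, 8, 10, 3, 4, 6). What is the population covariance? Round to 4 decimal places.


Cov = (1/n)*sum((xi-xbar)(yi-ybar))
n = 6, xbar = 65/6 ≈ 10.833333, ybar = 40/6 = 20/3 ≈ 6.666667
sum((xi-xbar)(yi-ybar)) = -112/3 ≈ -37.333333
Cov = -37.333333 / 6 = -56/9 ≈ -6.222222

-6.2222


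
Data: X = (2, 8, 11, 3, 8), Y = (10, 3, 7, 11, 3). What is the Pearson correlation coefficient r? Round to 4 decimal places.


r = sum((xi-xbar)(yi-ybar)) / sqrt(sum((xi-xbar)^2) * sum((yi-ybar)^2))
n = 5, xbar = 32/5 = 6.4, ybar = 34/5 = 6.8
Sxy = sum((xi-xbar)(yi-ybar)) = -39.6
Sxx = sum((xi-xbar)^2) = 57.2
Syy = sum((yi-ybar)^2) = 56.8
sqrt(Sxx*Syy) ≈ 56.999649
r = Sxy / sqrt(Sxx*Syy) = -39.6 / 56.999649 ≈ -0.694741

-0.6947


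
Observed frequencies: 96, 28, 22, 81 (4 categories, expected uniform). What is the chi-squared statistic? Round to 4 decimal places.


chi2 = sum((O-E)^2/E), E = total/4
total = 227, E = 227/4 = 56.75
(96 - 56.75)^2 / 56.75 = 1540.5625 / 56.75 = 24649/908 ≈ 27.146476
(28 - 56.75)^2 / 56.75 = 826.5625 / 56.75 = 13225/908 ≈ 14.564978
(22 - 56.75)^2 / 56.75 = 1207.5625 / 56.75 = 19321/908 ≈ 21.278634
(81 - 56.75)^2 / 56.75 = 588.0625 / 56.75 = 9409/908 ≈ 10.362335
chi2 = 16651/227 ≈ 73.352423

73.3524


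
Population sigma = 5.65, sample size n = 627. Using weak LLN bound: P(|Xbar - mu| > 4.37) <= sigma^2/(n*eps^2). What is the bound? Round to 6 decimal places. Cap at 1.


bound = min(1, sigma^2/(n*eps^2))
sigma^2 = 5.65^2 = 31.9225
n*eps^2 = 627 * 4.37^2 = 627 * 19.0969 = 11973.7563
sigma^2/(n*eps^2) = 31.9225 / 11973.7563 ≈ 0.00266604

0.002666


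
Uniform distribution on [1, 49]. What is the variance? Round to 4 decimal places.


Var = (b-a)^2 / 12
(b-a)^2 = (49 - 1)^2 = 2304
Var = 2304/12 = 192

192.0000


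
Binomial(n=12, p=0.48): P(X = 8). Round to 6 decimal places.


P = C(n,k) * p^k * (1-p)^(n-k)
C(12,8) = 495
p^k = 0.48^8 ≈ 0.002817928
(1-p)^(n-k) = 0.52^4 = 0.07311616
P = 495 * 0.002817928 * 0.07311616 ≈ 0.101988

0.101988


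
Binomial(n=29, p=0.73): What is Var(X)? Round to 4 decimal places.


Var = n*p*(1-p) = 29 * 0.73 * 0.27 = 5.7159

5.7159


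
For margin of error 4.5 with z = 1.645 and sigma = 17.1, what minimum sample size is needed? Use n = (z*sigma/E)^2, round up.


z*sigma/E = 1.645 * 17.1 / 4.5 = 6.251
(z*sigma/E)^2 = 39.075001
round up: n = 40

40


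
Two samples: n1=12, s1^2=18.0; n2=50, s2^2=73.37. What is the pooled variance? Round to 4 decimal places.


sp^2 = ((n1-1)*s1^2 + (n2-1)*s2^2)/(n1+n2-2)
(n1-1)*s1^2 = 11 * 18.0 = 198
(n2-1)*s2^2 = 49 * 73.37 = 3595.13
numerator = 198 + 3595.13 = 3793.13
n1+n2-2 = 60
sp^2 = 3793.13 / 60 = 379313/6000 ≈ 63.218833

63.2188


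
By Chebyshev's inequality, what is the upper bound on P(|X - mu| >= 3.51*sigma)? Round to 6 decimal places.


P <= 1/k^2
k^2 = 3.51^2 = 12.3201
1/k^2 = 1 / 12.3201 ≈ 0.08116817

0.081168


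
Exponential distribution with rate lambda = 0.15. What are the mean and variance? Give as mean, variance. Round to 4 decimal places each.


mean = 1/lam, var = 1/lam^2
mean = 1 / 0.15 = 20/3 ≈ 6.666667
lam^2 = 0.15^2 = 0.0225
var = 1 / 0.0225 = 400/9 ≈ 44.444444

6.6667, 44.4444


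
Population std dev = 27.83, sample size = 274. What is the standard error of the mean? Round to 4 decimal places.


SE = sigma / sqrt(n)
sqrt(274) ≈ 16.552945
SE = 27.83 / 16.552945 ≈ 1.681272

1.6813


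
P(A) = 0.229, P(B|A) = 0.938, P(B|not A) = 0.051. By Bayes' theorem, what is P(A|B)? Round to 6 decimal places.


P(A|B) = P(B|A)*P(A) / P(B), P(B) = P(B|A)*P(A) + P(B|not A)*P(not A)
P(B|A)*P(A) = 0.938 * 0.229 = 0.214802
P(B|not A)*P(not A) = 0.051 * 0.771 = 0.039321
P(B) = 0.214802 + 0.039321 = 0.254123
P(A|B) = 0.214802 / 0.254123 ≈ 0.84526784

0.845268


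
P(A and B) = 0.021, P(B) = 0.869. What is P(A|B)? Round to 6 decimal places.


P(A|B) = P(A and B) / P(B) = 0.021 / 0.869 = 21/869 ≈ 0.02416571

0.024166


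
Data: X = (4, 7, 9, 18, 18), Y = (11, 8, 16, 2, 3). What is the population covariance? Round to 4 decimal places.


Cov = (1/n)*sum((xi-xbar)(yi-ybar))
n = 5, xbar = 56/5 = 11.2, ybar = 40/5 = 8
sum((xi-xbar)(yi-ybar)) = -114
Cov = -114 / 5 = -22.8

-22.8000


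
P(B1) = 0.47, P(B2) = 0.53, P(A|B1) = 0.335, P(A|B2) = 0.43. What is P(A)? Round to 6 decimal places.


P(A) = P(A|B1)*P(B1) + P(A|B2)*P(B2)
P(A|B1)*P(B1) = 0.335 * 0.47 = 0.15745
P(A|B2)*P(B2) = 0.43 * 0.53 = 0.2279
P(A) = 0.15745 + 0.2279 = 0.38535

0.385350


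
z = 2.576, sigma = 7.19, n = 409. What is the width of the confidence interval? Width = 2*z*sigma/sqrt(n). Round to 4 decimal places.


width = 2*z*sigma/sqrt(n)
2*z*sigma = 2 * 2.576 * 7.19 = 37.04288
sqrt(409) ≈ 20.223748
width = 37.04288 / 20.223748 ≈ 1.831653

1.8317


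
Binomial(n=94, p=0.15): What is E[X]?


E[X] = n*p = 94 * 0.15 = 14.1

14.1


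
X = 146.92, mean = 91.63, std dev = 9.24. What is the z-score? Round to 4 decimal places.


z = (X - mu) / sigma
X - mu = 146.92 - 91.63 = 55.29
z = 55.29 / 9.24 = 1843/308 ≈ 5.983766

5.9838


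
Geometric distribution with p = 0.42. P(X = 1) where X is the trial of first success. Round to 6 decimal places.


P = (1-p)^(k-1) * p
(1-p)^(k-1) = 0.58^0 = 1
P = 1 * 0.42 = 0.42

0.420000


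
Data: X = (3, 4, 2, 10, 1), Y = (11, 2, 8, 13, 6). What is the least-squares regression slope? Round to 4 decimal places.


b = sum((xi-xbar)(yi-ybar)) / sum((xi-xbar)^2)
n = 5, xbar = 20/5 = 4, ybar = 40/5 = 8
Sxy = sum((xi-xbar)(yi-ybar)) = 33
Sxx = sum((xi-xbar)^2) = 50
b = Sxy / Sxx = 0.66

0.6600


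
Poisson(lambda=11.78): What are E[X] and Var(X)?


E[X] = Var(X) = lambda = 11.78

11.78, 11.78


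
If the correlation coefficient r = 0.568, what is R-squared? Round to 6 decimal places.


R^2 = r^2 = (0.568)^2 = 0.322624

0.322624


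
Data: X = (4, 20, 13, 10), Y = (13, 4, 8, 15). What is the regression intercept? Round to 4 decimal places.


a = ybar - b*xbar, where b = sum((xi-xbar)(yi-ybar)) / sum((xi-xbar)^2)
n = 4, xbar = 47/4 = 11.75, ybar = 40/4 = 10
Sxy = sum((xi-xbar)(yi-ybar)) = -84
Sxx = sum((xi-xbar)^2) = 132.75
b = Sxy / Sxx = -112/177 ≈ -0.632768
a = 10 - (-0.632768) * 11.75 = 3086/177 ≈ 17.435028

17.4350


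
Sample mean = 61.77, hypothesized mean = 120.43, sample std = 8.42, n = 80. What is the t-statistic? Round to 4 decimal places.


t = (xbar - mu0) / (s/sqrt(n))
xbar - mu0 = 61.77 - 120.43 = -58.66
sqrt(80) ≈ 8.94427191
s/sqrt(n) = 8.42 / 8.94427191 ≈ 0.94138462
t = -58.66 / 0.94138462 ≈ -62.312469

-62.3125


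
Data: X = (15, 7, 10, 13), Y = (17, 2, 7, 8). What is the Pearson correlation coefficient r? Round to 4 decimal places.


r = sum((xi-xbar)(yi-ybar)) / sqrt(sum((xi-xbar)^2) * sum((yi-ybar)^2))
n = 4, xbar = 45/4 = 11.25, ybar = 34/4 = 8.5
Sxy = sum((xi-xbar)(yi-ybar)) = 60.5
Sxx = sum((xi-xbar)^2) = 36.75
Syy = sum((yi-ybar)^2) = 117
sqrt(Sxx*Syy) ≈ 65.572479
r = Sxy / sqrt(Sxx*Syy) = 60.5 / 65.572479 ≈ 0.922643

0.9226


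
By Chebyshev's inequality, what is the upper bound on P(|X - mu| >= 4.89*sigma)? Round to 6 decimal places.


P <= 1/k^2
k^2 = 4.89^2 = 23.9121
1/k^2 = 1 / 23.9121 ≈ 0.04181983

0.041820


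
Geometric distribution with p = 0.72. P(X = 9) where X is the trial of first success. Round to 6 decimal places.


P = (1-p)^(k-1) * p
(1-p)^(k-1) = 0.28^8 ≈ 0.00003778020
P = 0.00003778020 * 0.72 ≈ 0.00002720174

0.000027


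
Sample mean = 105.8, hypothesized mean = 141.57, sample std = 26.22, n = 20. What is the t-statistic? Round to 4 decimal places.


t = (xbar - mu0) / (s/sqrt(n))
xbar - mu0 = 105.8 - 141.57 = -35.77
sqrt(20) ≈ 4.47213595
s/sqrt(n) = 26.22 / 4.47213595 ≈ 5.86297024
t = -35.77 / 5.86297024 ≈ -6.101003

-6.1010


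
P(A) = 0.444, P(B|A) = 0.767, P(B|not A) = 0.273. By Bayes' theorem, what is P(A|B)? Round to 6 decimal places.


P(A|B) = P(B|A)*P(A) / P(B), P(B) = P(B|A)*P(A) + P(B|not A)*P(not A)
P(B|A)*P(A) = 0.767 * 0.444 = 0.340548
P(B|not A)*P(not A) = 0.273 * 0.556 = 0.151788
P(B) = 0.340548 + 0.151788 = 0.492336
P(A|B) = 0.340548 / 0.492336 = 2183/3156 ≈ 0.69169835

0.691698


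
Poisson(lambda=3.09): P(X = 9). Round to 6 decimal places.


P = e^(-lam) * lam^k / k!
e^(-3.09) ≈ 0.04550195
lam^k = 3.09^9 ≈ 25681.850577
k! = 9! = 362880
P = 0.04550195 * 25681.850577 / 362880 ≈ 0.003220

0.003220


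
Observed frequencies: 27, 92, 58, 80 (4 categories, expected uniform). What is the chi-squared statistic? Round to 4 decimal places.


chi2 = sum((O-E)^2/E), E = total/4
total = 257, E = 257/4 = 64.25
(27 - 64.25)^2 / 64.25 = 1387.5625 / 64.25 = 22201/1028 ≈ 21.596304
(92 - 64.25)^2 / 64.25 = 770.0625 / 64.25 = 12321/1028 ≈ 11.985409
(58 - 64.25)^2 / 64.25 = 39.0625 / 64.25 = 625/1028 ≈ 0.607977
(80 - 64.25)^2 / 64.25 = 248.0625 / 64.25 = 3969/1028 ≈ 3.860895
chi2 = 9779/257 ≈ 38.050584

38.0506


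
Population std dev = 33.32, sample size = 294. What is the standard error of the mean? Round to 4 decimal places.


SE = sigma / sqrt(n)
sqrt(294) ≈ 17.146428
SE = 33.32 / 17.146428 ≈ 1.943262

1.9433


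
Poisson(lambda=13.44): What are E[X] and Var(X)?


E[X] = Var(X) = lambda = 13.44

13.44, 13.44


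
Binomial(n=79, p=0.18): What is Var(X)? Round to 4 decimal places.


Var = n*p*(1-p) = 79 * 0.18 * 0.82 = 11.6604

11.6604


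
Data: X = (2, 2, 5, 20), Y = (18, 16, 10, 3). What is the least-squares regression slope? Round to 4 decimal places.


b = sum((xi-xbar)(yi-ybar)) / sum((xi-xbar)^2)
n = 4, xbar = 29/4 = 7.25, ybar = 47/4 = 11.75
Sxy = sum((xi-xbar)(yi-ybar)) = -162.75
Sxx = sum((xi-xbar)^2) = 222.75
b = Sxy / Sxx = -217/297 ≈ -0.730640

-0.7306


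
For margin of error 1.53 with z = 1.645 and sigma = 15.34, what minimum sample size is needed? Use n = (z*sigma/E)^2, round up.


z*sigma/E = 1.645 * 15.34 / 1.53 ≈ 16.493007
(z*sigma/E)^2 ≈ 272.019265
round up: n = 273

273


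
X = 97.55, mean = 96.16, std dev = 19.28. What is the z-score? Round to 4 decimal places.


z = (X - mu) / sigma
X - mu = 97.55 - 96.16 = 1.39
z = 1.39 / 19.28 = 139/1928 ≈ 0.072095

0.0721


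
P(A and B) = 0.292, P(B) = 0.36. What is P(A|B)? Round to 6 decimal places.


P(A|B) = P(A and B) / P(B) = 0.292 / 0.36 = 73/90 ≈ 0.81111111

0.811111


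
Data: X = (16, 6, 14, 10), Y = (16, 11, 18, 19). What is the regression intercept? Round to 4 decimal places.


a = ybar - b*xbar, where b = sum((xi-xbar)(yi-ybar)) / sum((xi-xbar)^2)
n = 4, xbar = 46/4 = 11.5, ybar = 64/4 = 16
Sxy = sum((xi-xbar)(yi-ybar)) = 28
Sxx = sum((xi-xbar)^2) = 59
b = Sxy / Sxx = 28/59 ≈ 0.474576
a = 16 - 0.474576 * 11.5 = 622/59 ≈ 10.542373

10.5424


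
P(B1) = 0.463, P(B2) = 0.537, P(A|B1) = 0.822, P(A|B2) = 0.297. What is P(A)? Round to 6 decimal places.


P(A) = P(A|B1)*P(B1) + P(A|B2)*P(B2)
P(A|B1)*P(B1) = 0.822 * 0.463 = 0.380586
P(A|B2)*P(B2) = 0.297 * 0.537 = 0.159489
P(A) = 0.380586 + 0.159489 = 0.540075

0.540075


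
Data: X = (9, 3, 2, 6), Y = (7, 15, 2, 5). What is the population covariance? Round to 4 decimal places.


Cov = (1/n)*sum((xi-xbar)(yi-ybar))
n = 4, xbar = 20/4 = 5, ybar = 29/4 = 7.25
sum((xi-xbar)(yi-ybar)) = -3
Cov = -3 / 4 = -0.75

-0.7500


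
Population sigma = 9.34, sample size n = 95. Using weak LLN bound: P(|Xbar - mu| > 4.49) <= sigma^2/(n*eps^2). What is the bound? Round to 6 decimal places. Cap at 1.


bound = min(1, sigma^2/(n*eps^2))
sigma^2 = 9.34^2 = 87.2356
n*eps^2 = 95 * 4.49^2 = 95 * 20.1601 = 1915.2095
sigma^2/(n*eps^2) = 87.2356 / 1915.2095 ≈ 0.04554886

0.045549


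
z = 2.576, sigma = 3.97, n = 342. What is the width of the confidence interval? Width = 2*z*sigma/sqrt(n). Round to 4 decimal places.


width = 2*z*sigma/sqrt(n)
2*z*sigma = 2 * 2.576 * 3.97 = 20.45344
sqrt(342) ≈ 18.493242
width = 20.45344 / 18.493242 ≈ 1.105995

1.1060


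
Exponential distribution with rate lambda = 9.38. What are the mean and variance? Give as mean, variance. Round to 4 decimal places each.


mean = 1/lam, var = 1/lam^2
mean = 1 / 9.38 = 50/469 ≈ 0.106610
lam^2 = 9.38^2 = 87.9844
var = 1 / 87.9844 ≈ 0.011366

0.1066, 0.0114


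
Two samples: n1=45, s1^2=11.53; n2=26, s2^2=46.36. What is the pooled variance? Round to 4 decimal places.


sp^2 = ((n1-1)*s1^2 + (n2-1)*s2^2)/(n1+n2-2)
(n1-1)*s1^2 = 44 * 11.53 = 507.32
(n2-1)*s2^2 = 25 * 46.36 = 1159
numerator = 507.32 + 1159 = 1666.32
n1+n2-2 = 69
sp^2 = 1666.32 / 69 = 13886/575 ≈ 24.149565

24.1496


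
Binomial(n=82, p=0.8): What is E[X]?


E[X] = n*p = 82 * 0.8 = 65.6

65.6


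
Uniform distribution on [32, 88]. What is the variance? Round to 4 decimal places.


Var = (b-a)^2 / 12
(b-a)^2 = (88 - 32)^2 = 3136
Var = 3136/12 ≈ 261.333333

261.3333


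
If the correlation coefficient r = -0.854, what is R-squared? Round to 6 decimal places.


R^2 = r^2 = (-0.854)^2 = 0.729316

0.729316


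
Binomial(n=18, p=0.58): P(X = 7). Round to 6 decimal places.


P = C(n,k) * p^k * (1-p)^(n-k)
C(18,7) = 31824
p^k = 0.58^7 ≈ 0.02207984
(1-p)^(n-k) = 0.42^11 ≈ 0.00007173683
P = 31824 * 0.02207984 * 0.00007173683 ≈ 0.050407

0.050407


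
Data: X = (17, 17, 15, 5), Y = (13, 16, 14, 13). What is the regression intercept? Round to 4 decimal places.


a = ybar - b*xbar, where b = sum((xi-xbar)(yi-ybar)) / sum((xi-xbar)^2)
n = 4, xbar = 54/4 = 13.5, ybar = 56/4 = 14
Sxy = sum((xi-xbar)(yi-ybar)) = 12
Sxx = sum((xi-xbar)^2) = 99
b = Sxy / Sxx = 4/33 ≈ 0.121212
a = 14 - 0.121212 * 13.5 = 136/11 ≈ 12.363636

12.3636


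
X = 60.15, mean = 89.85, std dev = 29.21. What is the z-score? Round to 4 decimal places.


z = (X - mu) / sigma
X - mu = 60.15 - 89.85 = -29.7
z = -29.7 / 29.21 = -2970/2921 ≈ -1.016775

-1.0168


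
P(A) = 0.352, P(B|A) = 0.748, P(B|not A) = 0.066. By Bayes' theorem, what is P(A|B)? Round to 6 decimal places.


P(A|B) = P(B|A)*P(A) / P(B), P(B) = P(B|A)*P(A) + P(B|not A)*P(not A)
P(B|A)*P(A) = 0.748 * 0.352 = 0.263296
P(B|not A)*P(not A) = 0.066 * 0.648 = 0.042768
P(B) = 0.263296 + 0.042768 = 0.306064
P(A|B) = 0.263296 / 0.306064 = 1496/1739 ≈ 0.86026452

0.860265


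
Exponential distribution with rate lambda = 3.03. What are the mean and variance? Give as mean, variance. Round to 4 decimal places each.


mean = 1/lam, var = 1/lam^2
mean = 1 / 3.03 = 100/303 ≈ 0.330033
lam^2 = 3.03^2 = 9.1809
var = 1 / 9.1809 ≈ 0.108922

0.3300, 0.1089


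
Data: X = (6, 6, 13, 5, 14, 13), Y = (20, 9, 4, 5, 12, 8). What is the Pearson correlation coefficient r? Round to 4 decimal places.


r = sum((xi-xbar)(yi-ybar)) / sqrt(sum((xi-xbar)^2) * sum((yi-ybar)^2))
n = 6, xbar = 57/6 = 9.5, ybar = 58/6 = 29/3 ≈ 9.666667
Sxy = sum((xi-xbar)(yi-ybar)) = -28
Sxx = sum((xi-xbar)^2) = 89.5
Syy = sum((yi-ybar)^2) = 508/3 ≈ 169.333333
sqrt(Sxx*Syy) ≈ 123.107000
r = Sxy / sqrt(Sxx*Syy) = -28 / 123.107000 ≈ -0.227444

-0.2274


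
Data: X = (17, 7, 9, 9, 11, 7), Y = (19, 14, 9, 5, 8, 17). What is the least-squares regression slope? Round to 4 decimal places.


b = sum((xi-xbar)(yi-ybar)) / sum((xi-xbar)^2)
n = 6, xbar = 60/6 = 10, ybar = 72/6 = 12
Sxy = sum((xi-xbar)(yi-ybar)) = 34
Sxx = sum((xi-xbar)^2) = 70
b = Sxy / Sxx = 17/35 ≈ 0.485714

0.4857


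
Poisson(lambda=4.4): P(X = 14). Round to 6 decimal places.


P = e^(-lam) * lam^k / k!
e^(-4.4) ≈ 0.01227734
lam^k = 4.4^14 ≈ 1019383197.438414
k! = 14! = 87178291200
P = 0.01227734 * 1019383197.438414 / 87178291200 ≈ 0.000144

0.000144


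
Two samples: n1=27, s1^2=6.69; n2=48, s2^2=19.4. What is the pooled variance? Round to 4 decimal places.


sp^2 = ((n1-1)*s1^2 + (n2-1)*s2^2)/(n1+n2-2)
(n1-1)*s1^2 = 26 * 6.69 = 173.94
(n2-1)*s2^2 = 47 * 19.4 = 911.8
numerator = 173.94 + 911.8 = 1085.74
n1+n2-2 = 73
sp^2 = 1085.74 / 73 = 54287/3650 ≈ 14.873151

14.8732


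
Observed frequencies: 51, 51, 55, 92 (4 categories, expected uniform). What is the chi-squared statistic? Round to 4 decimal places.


chi2 = sum((O-E)^2/E), E = total/4
total = 249, E = 249/4 = 62.25
(51 - 62.25)^2 / 62.25 = 126.5625 / 62.25 = 675/332 ≈ 2.033133
(51 - 62.25)^2 / 62.25 = 126.5625 / 62.25 = 675/332 ≈ 2.033133
(55 - 62.25)^2 / 62.25 = 52.5625 / 62.25 = 841/996 ≈ 0.844378
(92 - 62.25)^2 / 62.25 = 885.0625 / 62.25 = 14161/996 ≈ 14.217871
chi2 = 4763/249 ≈ 19.128514

19.1285


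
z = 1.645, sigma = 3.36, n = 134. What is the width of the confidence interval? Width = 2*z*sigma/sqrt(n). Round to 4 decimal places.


width = 2*z*sigma/sqrt(n)
2*z*sigma = 2 * 1.645 * 3.36 = 11.0544
sqrt(134) ≈ 11.575837
width = 11.0544 / 11.575837 ≈ 0.954955

0.9550


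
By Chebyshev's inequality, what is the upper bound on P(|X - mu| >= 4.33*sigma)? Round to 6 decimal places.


P <= 1/k^2
k^2 = 4.33^2 = 18.7489
1/k^2 = 1 / 18.7489 ≈ 0.05333646

0.053336


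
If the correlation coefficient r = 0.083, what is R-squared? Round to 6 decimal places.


R^2 = r^2 = (0.083)^2 = 0.006889

0.006889


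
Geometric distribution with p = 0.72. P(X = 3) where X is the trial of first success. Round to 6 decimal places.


P = (1-p)^(k-1) * p
(1-p)^(k-1) = 0.28^2 = 0.0784
P = 0.0784 * 0.72 = 0.056448

0.056448


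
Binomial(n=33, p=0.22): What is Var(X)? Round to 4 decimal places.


Var = n*p*(1-p) = 33 * 0.22 * 0.78 = 5.6628

5.6628


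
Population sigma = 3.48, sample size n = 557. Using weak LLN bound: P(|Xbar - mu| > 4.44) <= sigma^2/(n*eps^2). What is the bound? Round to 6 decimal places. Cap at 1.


bound = min(1, sigma^2/(n*eps^2))
sigma^2 = 3.48^2 = 12.1104
n*eps^2 = 557 * 4.44^2 = 557 * 19.7136 = 10980.4752
sigma^2/(n*eps^2) = 12.1104 / 10980.4752 ≈ 0.00110290

0.001103


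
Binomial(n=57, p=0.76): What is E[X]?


E[X] = n*p = 57 * 0.76 = 43.32

43.32


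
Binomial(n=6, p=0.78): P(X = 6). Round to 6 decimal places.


P = C(n,k) * p^k * (1-p)^(n-k)
C(6,6) = 1
p^k = 0.78^6 ≈ 0.2251996
(1-p)^(n-k) = 0.22^0 = 1
P = 1 * 0.2251996 * 1 ≈ 0.225200

0.225200


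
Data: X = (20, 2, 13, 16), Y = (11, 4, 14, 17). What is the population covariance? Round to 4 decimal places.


Cov = (1/n)*sum((xi-xbar)(yi-ybar))
n = 4, xbar = 51/4 = 12.75, ybar = 46/4 = 11.5
sum((xi-xbar)(yi-ybar)) = 95.5
Cov = 95.5 / 4 = 23.875

23.8750


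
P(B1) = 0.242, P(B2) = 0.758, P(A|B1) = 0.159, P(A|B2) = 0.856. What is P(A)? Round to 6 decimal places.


P(A) = P(A|B1)*P(B1) + P(A|B2)*P(B2)
P(A|B1)*P(B1) = 0.159 * 0.242 = 0.038478
P(A|B2)*P(B2) = 0.856 * 0.758 = 0.648848
P(A) = 0.038478 + 0.648848 = 0.687326

0.687326


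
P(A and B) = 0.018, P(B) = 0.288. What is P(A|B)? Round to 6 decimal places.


P(A|B) = P(A and B) / P(B) = 0.018 / 0.288 = 0.0625

0.062500


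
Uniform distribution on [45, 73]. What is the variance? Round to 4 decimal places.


Var = (b-a)^2 / 12
(b-a)^2 = (73 - 45)^2 = 784
Var = 784/12 ≈ 65.333333

65.3333


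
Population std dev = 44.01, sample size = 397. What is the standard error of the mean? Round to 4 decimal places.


SE = sigma / sqrt(n)
sqrt(397) ≈ 19.924859
SE = 44.01 / 19.924859 ≈ 2.208799

2.2088


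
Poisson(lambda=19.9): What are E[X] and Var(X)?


E[X] = Var(X) = lambda = 19.9

19.9, 19.9


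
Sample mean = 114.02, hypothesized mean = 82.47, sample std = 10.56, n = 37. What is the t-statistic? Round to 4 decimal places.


t = (xbar - mu0) / (s/sqrt(n))
xbar - mu0 = 114.02 - 82.47 = 31.55
sqrt(37) ≈ 6.08276253
s/sqrt(n) = 10.56 / 6.08276253 ≈ 1.73605331
t = 31.55 / 1.73605331 ≈ 18.173405

18.1734


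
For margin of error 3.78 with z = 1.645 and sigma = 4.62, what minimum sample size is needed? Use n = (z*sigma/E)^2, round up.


z*sigma/E = 1.645 * 4.62 / 3.78 = 3619/1800 ≈ 2.010556
(z*sigma/E)^2 ≈ 4.042334
round up: n = 5

5


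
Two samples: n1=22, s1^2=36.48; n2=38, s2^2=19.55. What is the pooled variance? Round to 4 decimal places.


sp^2 = ((n1-1)*s1^2 + (n2-1)*s2^2)/(n1+n2-2)
(n1-1)*s1^2 = 21 * 36.48 = 766.08
(n2-1)*s2^2 = 37 * 19.55 = 723.35
numerator = 766.08 + 723.35 = 1489.43
n1+n2-2 = 58
sp^2 = 1489.43 / 58 = 148943/5800 ≈ 25.679828

25.6798


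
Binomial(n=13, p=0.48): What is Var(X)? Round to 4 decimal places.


Var = n*p*(1-p) = 13 * 0.48 * 0.52 = 3.2448

3.2448


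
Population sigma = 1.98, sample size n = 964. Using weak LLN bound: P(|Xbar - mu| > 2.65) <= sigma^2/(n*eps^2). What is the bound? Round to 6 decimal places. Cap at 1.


bound = min(1, sigma^2/(n*eps^2))
sigma^2 = 1.98^2 = 3.9204
n*eps^2 = 964 * 2.65^2 = 964 * 7.0225 = 6769.69
sigma^2/(n*eps^2) = 3.9204 / 6769.69 ≈ 0.00057911

0.000579
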